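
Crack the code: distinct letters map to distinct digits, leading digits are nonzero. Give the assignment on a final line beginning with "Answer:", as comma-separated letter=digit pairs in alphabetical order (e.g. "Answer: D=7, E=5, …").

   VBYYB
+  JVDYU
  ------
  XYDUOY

Step 1. [col 1: B + U ≡ Y (mod 10)] no forcing yet in column 1 (carry-in 0); B=3 is free and consistent — try it, so B=3.
Step 2. [col 1: B + U ≡ Y (mod 10)] column 1 (B + U ≡ Y (mod 10), carry-in 0) doesn't pin U yet; pick U=9 and continue ⇒ U=9.
Step 3. [X] the sum has 6 digits but both addends have 5; that extra leading digit X is the final carry, namely 1 ⇒ X=1.
Step 4. [col 1: B + U ≡ Y (mod 10)] column 1 reads B+U+carry(0)=Y with B=3, U=9; with digits 1,3,9 already taken and all letters distinct, the only value for Y is 2 ⇒ Y=2.
Step 5. [col 2: Y + Y ≡ O (mod 10)] from column 2 (Y=2, carry-in 1, digits 1,2,3,9 already taken and all letters distinct): O must equal 5. So O=5.
Step 6. [col 3: Y + D ≡ U (mod 10)] column 3: given Y=2, U=9, carry-in 0, and digits 1,2,3,5,9 already taken and all letters distinct, Y+D≡U (mod 10) forces D=7 ⇒ D=7.
Step 7. [col 4: B + V ≡ D (mod 10)] column 4: given B=3, D=7, carry-in 0, and digits 1,2,3,5,7,9 already taken and all letters distinct, B+V≡D (mod 10) forces V=4. So V=4.
Step 8. [col 5: V + J ≡ Y (mod 10)] column 5: given V=4, Y=2, carry-in 0, and digits 1,2,3,4,5,7,9 already taken and all letters distinct, V+J≡Y (mod 10) forces J=8. So J=8.

Answer: B=3, D=7, J=8, O=5, U=9, V=4, X=1, Y=2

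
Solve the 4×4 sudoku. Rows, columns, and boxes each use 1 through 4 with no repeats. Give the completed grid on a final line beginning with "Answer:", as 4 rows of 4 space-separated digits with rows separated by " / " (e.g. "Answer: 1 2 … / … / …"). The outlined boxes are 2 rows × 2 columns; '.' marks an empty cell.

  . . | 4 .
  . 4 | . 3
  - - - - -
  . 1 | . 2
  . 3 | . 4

Step 1. [r1c1∈{1,2,3}] r1c1 is the only open cell in row 1 admitting 3, so r1c1=3.
Step 2. [r2c1∈{1,2}] r2c1 is the only open cell in col 1 admitting 1, so r2c1=1.
Step 3. [r3c3∈{3}] r3c3's peers cover all but 3. So r3c3=3.
Step 4. [r1c2∈{2}] r1c2 is down to just 2 ⇒ r1c2=2.
Step 5. [r4c3∈{1}] r4c3's peers cover all but 1. So r4c3=1.
Step 6. [r2c3∈{2}] nothing but 2 survives at r2c3. So r2c3=2.
Step 7. [r1c4∈{1}] r1c4 has the single candidate 1 ⇒ r1c4=1.
Step 8. [r4c1∈{2}] only 2 remains possible at r4c1, so r4c1=2.
Step 9. [r3c1∈{4}] r3c1 is down to just 4, so r3c1=4.

Answer: 3 2 4 1 / 1 4 2 3 / 4 1 3 2 / 2 3 1 4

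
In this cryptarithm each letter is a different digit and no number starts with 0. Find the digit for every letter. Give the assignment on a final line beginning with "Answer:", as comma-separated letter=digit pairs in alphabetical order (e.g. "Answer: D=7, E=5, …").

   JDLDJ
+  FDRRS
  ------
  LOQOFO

Step 1. [col 1: J + S ≡ O (mod 10)] no forcing yet in column 1 (carry-in 0); S=9 is free and consistent — try it ⇒ S=9.
Step 2. [col 1: J + S ≡ O (mod 10)] several values work for O in column 1 (J + S ≡ O (mod 10), carry-in 0); try O=3, so O=3.
Step 3. [L] L is the leading digit of a 6-digit sum of two 5-digit numbers; the final carry is exactly 1 ⇒ L=1.
Step 4. [col 1: J + S ≡ O (mod 10)] column 1: given S=9, O=3, carry-in 0, and digits 1,3,9 already taken and all letters distinct, J+S≡O (mod 10) forces J=4. So J=4.
Step 5. [col 2: D + R ≡ F (mod 10)] R=2 is one option consistent with column 2 (D + R ≡ F (mod 10), carry-in 1) — take it ⇒ R=2.
Step 6. [col 2: D + R ≡ F (mod 10)] column 2 (D + R ≡ F (mod 10), carry-in 1) doesn't pin D yet; pick D=5 and continue ⇒ D=5.
Step 7. [col 2: D + R ≡ F (mod 10)] column 2 reads D+R+carry(1)=F with D=5, R=2; with digits 1,2,3,4,5,9 already taken and all letters distinct, the only value for F is 8. So F=8.
Step 8. [col 4: D + D ≡ Q (mod 10)] column 4 reads D+D+carry(0)=Q with D=5; with digits 1,2,3,4,5,8,9 already taken and all letters distinct, the only value for Q is 0 ⇒ Q=0.

Answer: D=5, F=8, J=4, L=1, O=3, Q=0, R=2, S=9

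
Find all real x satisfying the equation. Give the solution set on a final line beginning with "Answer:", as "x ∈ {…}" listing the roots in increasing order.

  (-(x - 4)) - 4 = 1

Step 1. [(-(x - 4)) - 4 = 1] -4 is outermost — add 4 both sides ⇒ sub: -(x - 4) = 5.
Step 2. [-(x - 4) = 5] leading − — multiply by −1. So neg: x - 4 = -5.
Step 3. [x - 4 = -5] the outer -4 inverts by adding 4 ⇒ sub: x = -1.

Answer: x ∈ {-1}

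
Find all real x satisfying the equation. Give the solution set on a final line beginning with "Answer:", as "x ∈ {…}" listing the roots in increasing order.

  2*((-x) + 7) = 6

Step 1. [2*((-x) + 7) = 6] 2 out front; divide by 2, so div: (-x) + 7 = 3.
Step 2. [(-x) + 7 = 3] peel the +7: subtract 7 from each side. So sub: -x = -4.
Step 3. [-x = -4] flip signs both sides. So neg: x = 4.

Answer: x ∈ {4}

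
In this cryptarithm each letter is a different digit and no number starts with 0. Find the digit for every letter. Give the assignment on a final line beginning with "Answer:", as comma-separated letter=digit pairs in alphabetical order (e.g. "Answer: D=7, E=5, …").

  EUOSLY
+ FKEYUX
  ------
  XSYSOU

Step 1. [col 1: Y + X ≡ U (mod 10)] column 1 (Y + X ≡ U (mod 10), carry-in 0) doesn't pin X yet; pick X=8 and continue. So X=8.
Step 2. [col 1: Y + X ≡ U (mod 10)] column 1 (Y + X ≡ U (mod 10), carry-in 0) doesn't pin Y yet; pick Y=9 and continue. So Y=9.
Step 3. [col 1: Y + X ≡ U (mod 10)] column 1 reads Y+X+carry(0)=U with Y=9, X=8; with digits 8,9 already taken and all letters distinct, the only value for U is 7. So U=7.
Step 4. [col 2: L + U ≡ O (mod 10)] no forcing yet in column 2 (carry-in 1); L=4 is free and consistent — try it ⇒ L=4.
Step 5. [col 2: L + U ≡ O (mod 10)] column 2 reads L+U+carry(1)=O with L=4, U=7; with digits 4,7,8,9 already taken and all letters distinct, the only value for O is 2 ⇒ O=2.
Step 6. [col 3: S + Y ≡ S (mod 10)] column 3 (S + Y ≡ S (mod 10), carry-in 1) doesn't pin S yet; pick S=0 and continue, so S=0.
Step 7. [col 4: O + E ≡ Y (mod 10)] in column 4 we have O+E≡Y with carry-in 1; given O=2, Y=9 and digits 0,2,4,7,8,9 already taken and all letters distinct, that pins E to 6 ⇒ E=6.
Step 8. [col 5: U + K ≡ S (mod 10)] column 5: given U=7, S=0, carry-in 0, and digits 0,2,4,6,7,8,9 already taken and all letters distinct, U+K≡S (mod 10) forces K=3. So K=3.
Step 9. [col 6: E + F ≡ X (mod 10)] column 6: given E=6, X=8, carry-in 1, and digits 0,2,3,4,6,7,8,9 already taken and all letters distinct, E+F≡X (mod 10) forces F=1, so F=1.

Answer: E=6, F=1, K=3, L=4, O=2, S=0, U=7, X=8, Y=9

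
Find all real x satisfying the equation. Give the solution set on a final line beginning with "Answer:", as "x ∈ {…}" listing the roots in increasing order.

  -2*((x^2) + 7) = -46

Step 1. [-2*((x^2) + 7) = -46] -2·(inner) — divide through by -2. So div: (x^2) + 7 = 23.
Step 2. [(x^2) + 7 = 23] 7 comes off first (subtract 7). So sub: x^2 = 16.
Step 3. [x^2 = 16] √ both sides: 16 ≥ 0 gives two branches, so sqrt: x = 4 or -4.

Answer: x ∈ {-4, 4}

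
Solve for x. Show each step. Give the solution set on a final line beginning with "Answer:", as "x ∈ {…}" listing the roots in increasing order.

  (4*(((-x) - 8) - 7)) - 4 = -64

Step 1. [(4*(((-x) - 8) - 7)) - 4 = -64] the outer -4 inverts by adding 4, so sub: 4*(((-x) - 8) - 7) = -60.
Step 2. [4*(((-x) - 8) - 7) = -60] leading coefficient 4: divide by 4, so div: ((-x) - 8) - 7 = -15.
Step 3. [((-x) - 8) - 7 = -15] -7 is outermost — add 7 both sides. So sub: (-x) - 8 = -8.
Step 4. [(-x) - 8 = -8] the outer -8 inverts by adding 8 ⇒ sub: -x = 0.
Step 5. [-x = 0] leading − — multiply by −1. So neg: x = 0.

Answer: x ∈ {0}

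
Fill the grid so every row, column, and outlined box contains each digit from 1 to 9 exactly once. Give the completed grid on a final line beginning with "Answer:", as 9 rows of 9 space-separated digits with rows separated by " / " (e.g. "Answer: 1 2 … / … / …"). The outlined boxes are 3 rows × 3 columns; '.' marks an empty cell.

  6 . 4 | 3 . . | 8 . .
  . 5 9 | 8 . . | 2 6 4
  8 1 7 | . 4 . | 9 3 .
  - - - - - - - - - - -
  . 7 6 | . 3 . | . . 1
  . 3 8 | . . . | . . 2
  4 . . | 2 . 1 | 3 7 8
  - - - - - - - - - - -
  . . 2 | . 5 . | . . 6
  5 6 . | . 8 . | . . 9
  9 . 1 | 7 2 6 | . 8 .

Step 1. [r3c9∈{5}] r3c9 has the single candidate 5, so r3c9=5.
Step 2. [r1c6∈{2,5,7,9}] in row 1, 5 fits only at r1c6. So r1c6=5.
Step 3. [r5c7∈{4,5,6}] col 7 places 6 nowhere but r5c7 ⇒ r5c7=6.
Step 4. [r1c5∈{1,7,9}] r1c5 is the only open cell in row 1 admitting 9. So r1c5=9.
Step 5. [r8c7∈{1,4,7}] row 8 places 7 nowhere but r8c7 ⇒ r8c7=7.
Step 6. [r7c7∈{1,4}] in col 7, 1 fits only at r7c7. So r7c7=1.
Step 7. [r7c8∈{4}] only 4 remains possible at r7c8 ⇒ r7c8=4.
Step 8. [r4c7∈{4,5}] r4c7 is the only open cell in col 7 admitting 4. So r4c7=4.
Step 9. [r7c4∈{9}] nothing but 9 survives at r7c4 ⇒ r7c4=9.
Step 10. [r4c4∈{5}] r4c4 has the single candidate 5, so r4c4=5.
Step 11. [r5c5∈{7}] r5c5's peers cover all but 7, so r5c5=7.
Step 12. [r4c8∈{9}] r4c8's peers cover all but 9 ⇒ r4c8=9.
Step 13. [r5c4∈{4}] only 4 remains possible at r5c4 ⇒ r5c4=4.
Step 14. [r8c3∈{3}] only 3 remains possible at r8c3, so r8c3=3.
Step 15. [r2c5∈{1}] r2c5's peers cover all but 1. So r2c5=1.
Step 16. [r7c1∈{7}] r7c1's peers cover all but 7, so r7c1=7.
Step 17. [r2c1∈{3}] nothing but 3 survives at r2c1, so r2c1=3.
Step 18. [r9c2∈{4}] r9c2's peers cover all but 4 ⇒ r9c2=4.
Step 19. [r5c1∈{1}] only 1 remains possible at r5c1, so r5c1=1.
Step 20. [r7c2∈{8}] nothing but 8 survives at r7c2 ⇒ r7c2=8.
Step 21. [r6c2∈{9}] only 9 remains possible at r6c2 ⇒ r6c2=9.
Step 22. [r2c6∈{7}] r2c6 is down to just 7. So r2c6=7.
Step 23. [r6c3∈{5}] only 5 remains possible at r6c3 ⇒ r6c3=5.
Step 24. [r5c6∈{9}] only 9 remains possible at r5c6. So r5c6=9.
Step 25. [r3c4∈{6}] only 6 remains possible at r3c4, so r3c4=6.
Step 26. [r4c6∈{8}] r4c6 has the single candidate 8 ⇒ r4c6=8.
Step 27. [r9c7∈{5}] r9c7 is down to just 5. So r9c7=5.
Step 28. [r3c6∈{2}] nothing but 2 survives at r3c6. So r3c6=2.
Step 29. [r8c6∈{4}] r8c6 has the single candidate 4. So r8c6=4.
Step 30. [r1c8∈{1}] r1c8 is down to just 1, so r1c8=1.
Step 31. [r8c4∈{1}] nothing but 1 survives at r8c4. So r8c4=1.
Step 32. [r8c8∈{2}] r8c8 is down to just 2 ⇒ r8c8=2.
Step 33. [r5c8∈{5}] r5c8 is down to just 5. So r5c8=5.
Step 34. [r4c1∈{2}] r4c1 is down to just 2. So r4c1=2.
Step 35. [r1c2∈{2}] r1c2 has the single candidate 2. So r1c2=2.
Step 36. [r9c9∈{3}] only 3 remains possible at r9c9 ⇒ r9c9=3.
Step 37. [r7c6∈{3}] r7c6's peers cover all but 3, so r7c6=3.
Step 38. [r6c5∈{6}] only 6 remains possible at r6c5 ⇒ r6c5=6.
Step 39. [r1c9∈{7}] only 7 remains possible at r1c9. So r1c9=7.

Answer: 6 2 4 3 9 5 8 1 7 / 3 5 9 8 1 7 2 6 4 / 8 1 7 6 4 2 9 3 5 / 2 7 6 5 3 8 4 9 1 / 1 3 8 4 7 9 6 5 2 / 4 9 5 2 6 1 3 7 8 / 7 8 2 9 5 3 1 4 6 / 5 6 3 1 8 4 7 2 9 / 9 4 1 7 2 6 5 8 3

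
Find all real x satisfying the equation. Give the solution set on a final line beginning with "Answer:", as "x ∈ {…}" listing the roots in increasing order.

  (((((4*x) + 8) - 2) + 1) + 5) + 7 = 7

Step 1. [(((((4*x) + 8) - 2) + 1) + 5) + 7 = 7] peel the +7: subtract 7 from each side, so sub: ((((4*x) + 8) - 2) + 1) + 5 = 0.
Step 2. [((((4*x) + 8) - 2) + 1) + 5 = 0] +5 is outermost — subtract 5 both sides, so sub: (((4*x) + 8) - 2) + 1 = -5.
Step 3. [(((4*x) + 8) - 2) + 1 = -5] 1 comes off first (subtract 1) ⇒ sub: ((4*x) + 8) - 2 = -6.
Step 4. [((4*x) + 8) - 2 = -6] 2 comes off first (add 2) ⇒ sub: (4*x) + 8 = -4.
Step 5. [(4*x) + 8 = -4] the outer +8 inverts by subtracting 8 ⇒ sub: 4*x = -12.
Step 6. [4*x = -12] leading coefficient 4: divide by 4. So div: x = -3.

Answer: x ∈ {-3}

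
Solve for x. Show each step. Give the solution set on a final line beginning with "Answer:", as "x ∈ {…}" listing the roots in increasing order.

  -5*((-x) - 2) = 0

Step 1. [-5*((-x) - 2) = 0] divide by the outer -5. So div: (-x) - 2 = 0.
Step 2. [(-x) - 2 = 0] -2 is outermost — add 2 both sides, so sub: -x = 2.
Step 3. [-x = 2] LHS negated; negate both sides, so neg: x = -2.

Answer: x ∈ {-2}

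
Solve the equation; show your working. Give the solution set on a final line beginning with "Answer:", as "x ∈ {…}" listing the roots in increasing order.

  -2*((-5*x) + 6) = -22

Step 1. [-2*((-5*x) + 6) = -22] -2·(inner) — divide through by -2, so div: (-5*x) + 6 = 11.
Step 2. [(-5*x) + 6 = 11] the outer +6 inverts by subtracting 6, so sub: -5*x = 5.
Step 3. [-5*x = 5] -5·(inner) — divide through by -5 ⇒ div: x = -1.

Answer: x ∈ {-1}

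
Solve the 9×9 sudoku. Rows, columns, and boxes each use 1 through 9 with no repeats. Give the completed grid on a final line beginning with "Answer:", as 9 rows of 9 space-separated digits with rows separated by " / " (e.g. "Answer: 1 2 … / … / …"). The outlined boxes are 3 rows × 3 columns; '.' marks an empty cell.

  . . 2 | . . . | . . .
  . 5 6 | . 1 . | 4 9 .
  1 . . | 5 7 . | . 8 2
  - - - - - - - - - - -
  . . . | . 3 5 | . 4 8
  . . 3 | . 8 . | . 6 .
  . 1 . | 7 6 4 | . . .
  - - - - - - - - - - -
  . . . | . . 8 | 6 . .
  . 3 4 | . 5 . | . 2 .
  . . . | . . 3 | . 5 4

Step 1. [r3c3∈{9}] r3c3's peers cover all but 9, so r3c3=9.
Step 2. [r4c3∈{7}] r4c3's peers cover all but 7. So r4c3=7.
Step 3. [r1c9∈{1,3,5,6,7}] r1c9 is the only open cell in col 9 admitting 6. So r1c9=6.
Step 4. [r8c6∈{1,6,7,9}] across col 6, 7 lands solely at r8c6 ⇒ r8c6=7.
Step 5. [r5c6∈{1,2,9}] 1 has one home in col 6: r5c6, so r5c6=1.
Step 6. [r1c7∈{1,3,5,7}] row 1 places 5 nowhere but r1c7 ⇒ r1c7=5.
Step 7. [r4c7∈{1,2,9}] r4c7 is the only open cell in row 4 admitting 1, so r4c7=1.
Step 8. [r6c8∈{3}] only 3 remains possible at r6c8 ⇒ r6c8=3.
Step 9. [r7c9∈{1,3,7,9}] r7c9 is the only open cell in row 7 admitting 3 ⇒ r7c9=3.
Step 10. [r8c9∈{1,9}] 1 has one home in col 9: r8c9 ⇒ r8c9=1.
Step 11. [r7c8∈{7}] nothing but 7 survives at r7c8. So r7c8=7.
Step 12. [r5c7∈{2,7,9}] col 7 places 7 nowhere but r5c7, so r5c7=7.
Step 13. [r3c2∈{4}] nothing but 4 survives at r3c2, so r3c2=4.
Step 14. [r5c1∈{2,4,5,9}] 4 has one home in row 5: r5c1. So r5c1=4.
Step 15. [r6c7∈{2,9}] 2 has one home in col 7: r6c7 ⇒ r6c7=2.
Step 16. [r5c9∈{5,9}] r5c9 is the only open cell in row 5 admitting 5 ⇒ r5c9=5.
Step 17. [r1c6∈{9}] only 9 remains possible at r1c6. So r1c6=9.
Step 18. [r1c5∈{4}] r1c5 has the single candidate 4 ⇒ r1c5=4.
Step 19. [r7c4∈{1,2,4,9}] row 7 places 4 nowhere but r7c4 ⇒ r7c4=4.
Step 20. [r9c4∈{1,2,6,9}] col 4 places 1 nowhere but r9c4 ⇒ r9c4=1.
Step 21. [r9c3∈{8}] r9c3's peers cover all but 8, so r9c3=8.
Step 22. [r6c1∈{5,8,9}] 8 has one home in row 6: r6c1 ⇒ r6c1=8.
Step 23. [r9c7∈{9}] r9c7 is down to just 9 ⇒ r9c7=9.
Step 24. [r7c5∈{2,9}] 9 has one home in col 5: r7c5. So r7c5=9.
Step 25. [r7c2∈{2}] r7c2's peers cover all but 2, so r7c2=2.
Step 26. [r5c2∈{9}] r5c2 has the single candidate 9. So r5c2=9.
Step 27. [r2c4∈{2,3,8}] across row 2, 8 lands solely at r2c4 ⇒ r2c4=8.
Step 28. [r2c1∈{3,7}] across row 2, 3 lands solely at r2c1 ⇒ r2c1=3.
Step 29. [r4c1∈{2,6}] in col 1, 2 fits only at r4c1 ⇒ r4c1=2.
Step 30. [r1c1∈{7}] only 7 remains possible at r1c1. So r1c1=7.
Step 31. [r9c1∈{6}] only 6 remains possible at r9c1. So r9c1=6.
Step 32. [r6c3∈{5}] r6c3's peers cover all but 5. So r6c3=5.
Step 33. [r9c2∈{7}] r9c2 is down to just 7. So r9c2=7.
Step 34. [r4c2∈{6}] r4c2's peers cover all but 6, so r4c2=6.
Step 35. [r4c4∈{9}] r4c4's peers cover all but 9, so r4c4=9.
Step 36. [r6c9∈{9}] r6c9's peers cover all but 9. So r6c9=9.
Step 37. [r9c5∈{2}] r9c5 is down to just 2, so r9c5=2.
Step 38. [r8c1∈{9}] r8c1 has the single candidate 9. So r8c1=9.
Step 39. [r7c3∈{1}] r7c3 has the single candidate 1 ⇒ r7c3=1.
Step 40. [r1c8∈{1}] only 1 remains possible at r1c8. So r1c8=1.
Step 41. [r2c9∈{7}] nothing but 7 survives at r2c9 ⇒ r2c9=7.
Step 42. [r3c6∈{6}] r3c6's peers cover all but 6 ⇒ r3c6=6.
Step 43. [r8c7∈{8}] r8c7 has the single candidate 8 ⇒ r8c7=8.
Step 44. [r2c6∈{2}] r2c6 has the single candidate 2 ⇒ r2c6=2.
Step 45. [r3c7∈{3}] r3c7 has the single candidate 3 ⇒ r3c7=3.
Step 46. [r5c4∈{2}] r5c4 has the single candidate 2, so r5c4=2.
Step 47. [r1c2∈{8}] r1c2's peers cover all but 8 ⇒ r1c2=8.
Step 48. [r7c1∈{5}] nothing but 5 survives at r7c1. So r7c1=5.
Step 49. [r8c4∈{6}] nothing but 6 survives at r8c4, so r8c4=6.
Step 50. [r1c4∈{3}] r1c4's peers cover all but 3. So r1c4=3.

Answer: 7 8 2 3 4 9 5 1 6 / 3 5 6 8 1 2 4 9 7 / 1 4 9 5 7 6 3 8 2 / 2 6 7 9 3 5 1 4 8 / 4 9 3 2 8 1 7 6 5 / 8 1 5 7 6 4 2 3 9 / 5 2 1 4 9 8 6 7 3 / 9 3 4 6 5 7 8 2 1 / 6 7 8 1 2 3 9 5 4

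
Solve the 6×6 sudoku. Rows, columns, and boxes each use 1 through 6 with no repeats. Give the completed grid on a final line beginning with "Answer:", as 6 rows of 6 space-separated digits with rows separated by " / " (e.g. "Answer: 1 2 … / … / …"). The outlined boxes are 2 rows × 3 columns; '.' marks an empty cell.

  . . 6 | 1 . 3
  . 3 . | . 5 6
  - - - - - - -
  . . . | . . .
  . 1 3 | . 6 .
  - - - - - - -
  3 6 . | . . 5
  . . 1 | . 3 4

Step 1. [r3c3∈{2,4,5}] in col 3, 5 fits only at r3c3 ⇒ r3c3=5.
Step 2. [r5c4∈{2}] r5c4 is down to just 2 ⇒ r5c4=2.
Step 3. [r2c4∈{4}] r2c4's peers cover all but 4 ⇒ r2c4=4.
Step 4. [r3c5∈{1,2,4}] r3c5 is the only open cell in col 5 admitting 4. So r3c5=4.
Step 5. [r3c2∈{2}] r3c2 has the single candidate 2. So r3c2=2.
Step 6. [r6c1∈{2,5}] 2 has one home in row 6: r6c1, so r6c1=2.
Step 7. [r1c2∈{4,5}] in col 2, 4 fits only at r1c2. So r1c2=4.
Step 8. [r5c5∈{1}] r5c5 has the single candidate 1. So r5c5=1.
Step 9. [r3c1∈{6}] r3c1 has the single candidate 6 ⇒ r3c1=6.
Step 10. [r1c5∈{2}] nothing but 2 survives at r1c5 ⇒ r1c5=2.
Step 11. [r3c4∈{3}] r3c4's peers cover all but 3. So r3c4=3.
Step 12. [r4c4∈{5}] only 5 remains possible at r4c4. So r4c4=5.
Step 13. [r4c6∈{2}] r4c6's peers cover all but 2, so r4c6=2.
Step 14. [r2c3∈{2}] r2c3 has the single candidate 2. So r2c3=2.
Step 15. [r3c6∈{1}] r3c6 is down to just 1. So r3c6=1.
Step 16. [r4c1∈{4}] nothing but 4 survives at r4c1 ⇒ r4c1=4.
Step 17. [r6c2∈{5}] nothing but 5 survives at r6c2, so r6c2=5.
Step 18. [r6c4∈{6}] nothing but 6 survives at r6c4, so r6c4=6.
Step 19. [r1c1∈{5}] r1c1 is down to just 5, so r1c1=5.
Step 20. [r5c3∈{4}] r5c3's peers cover all but 4 ⇒ r5c3=4.
Step 21. [r2c1∈{1}] r2c1 has the single candidate 1, so r2c1=1.

Answer: 5 4 6 1 2 3 / 1 3 2 4 5 6 / 6 2 5 3 4 1 / 4 1 3 5 6 2 / 3 6 4 2 1 5 / 2 5 1 6 3 4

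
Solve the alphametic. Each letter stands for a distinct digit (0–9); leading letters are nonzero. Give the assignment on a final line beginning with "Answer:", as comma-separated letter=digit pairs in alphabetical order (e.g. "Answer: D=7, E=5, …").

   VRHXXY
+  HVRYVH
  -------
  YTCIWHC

Step 1. [col 1: Y + H ≡ C (mod 10)] column 1 (Y + H ≡ C (mod 10), carry-in 0) doesn't pin C yet; pick C=4 and continue. So C=4.
Step 2. [col 1: Y + H ≡ C (mod 10)] several values work for Y in column 1 (Y + H ≡ C (mod 10), carry-in 0); try Y=1, so Y=1.
Step 3. [col 1: Y + H ≡ C (mod 10)] column 1: given Y=1, C=4, carry-in 0, and digits 1,4 already taken and all letters distinct, Y+H≡C (mod 10) forces H=3 ⇒ H=3.
Step 4. [col 2: X + V ≡ H (mod 10)] column 2 (X + V ≡ H (mod 10), carry-in 0) doesn't pin V yet; pick V=8 and continue, so V=8.
Step 5. [col 2: X + V ≡ H (mod 10)] column 2: given V=8, H=3, carry-in 0, and digits 1,3,4,8 already taken and all letters distinct, X+V≡H (mod 10) forces X=5, so X=5.
Step 6. [col 3: X + Y ≡ W (mod 10)] in column 3 we have X+Y≡W with carry-in 1; given X=5, Y=1 and digits 1,3,4,5,8 already taken and all letters distinct, that pins W to 7. So W=7.
Step 7. [col 4: H + R ≡ I (mod 10)] no forcing yet in column 4 (carry-in 0); I=9 is free and consistent — try it, so I=9.
Step 8. [col 4: H + R ≡ I (mod 10)] from column 4 (H=3, I=9, carry-in 0, digits 1,3,4,5,7,8,9 already taken and all letters distinct): R must equal 6, so R=6.
Step 9. [col 6: V + H ≡ T (mod 10)] from column 6 (V=8, H=3, carry-in 1, digits 1,3,4,5,6,7,8,9 already taken and all letters distinct): T must equal 2, so T=2.

Answer: C=4, H=3, I=9, R=6, T=2, V=8, W=7, X=5, Y=1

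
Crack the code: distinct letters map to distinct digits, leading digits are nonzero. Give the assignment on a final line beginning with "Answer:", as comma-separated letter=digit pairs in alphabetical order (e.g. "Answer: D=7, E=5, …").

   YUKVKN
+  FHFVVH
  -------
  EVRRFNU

Step 1. [col 1: N + H ≡ U (mod 10)] no forcing yet in column 1 (carry-in 0); N=7 is free and consistent — try it. So N=7.
Step 2. [col 1: N + H ≡ U (mod 10)] several values work for U in column 1 (N + H ≡ U (mod 10), carry-in 0); try U=3, so U=3.
Step 3. [col 1: N + H ≡ U (mod 10)] from column 1 (N=7, U=3, carry-in 0, digits 3,7 already taken and all letters distinct): H must equal 6, so H=6.
Step 4. [col 2: K + V ≡ N (mod 10)] K=2 is one option consistent with column 2 (K + V ≡ N (mod 10), carry-in 1) — take it, so K=2.
Step 5. [col 2: K + V ≡ N (mod 10)] column 2: given K=2, N=7, carry-in 1, and digits 2,3,6,7 already taken and all letters distinct, K+V≡N (mod 10) forces V=4. So V=4.
Step 6. [col 3: V + V ≡ F (mod 10)] column 3: given V=4, carry-in 0, and digits 2,3,4,6,7 already taken and all letters distinct, V+V≡F (mod 10) forces F=8 ⇒ F=8.
Step 7. [col 4: K + F ≡ R (mod 10)] from column 4 (K=2, F=8, carry-in 0, digits 2,3,4,6,7,8 already taken and all letters distinct): R must equal 0 ⇒ R=0.
Step 8. [E] adding two 6-digit numbers gives at most 6+1 digits, and here it does — E is that final carry and must be 1. So E=1.
Step 9. [col 6: Y + F ≡ V (mod 10)] column 6: given F=8, V=4, carry-in 1, and digits 0,1,2,3,4,6,7,8 already taken and all letters distinct, Y+F≡V (mod 10) forces Y=5 ⇒ Y=5.

Answer: E=1, F=8, H=6, K=2, N=7, R=0, U=3, V=4, Y=5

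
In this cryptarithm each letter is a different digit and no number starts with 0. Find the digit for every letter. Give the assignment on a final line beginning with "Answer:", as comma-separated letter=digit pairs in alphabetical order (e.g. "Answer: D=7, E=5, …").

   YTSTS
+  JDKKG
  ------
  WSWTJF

Step 1. [col 1: S + G ≡ F (mod 10)] S=3 is one option consistent with column 1 (S + G ≡ F (mod 10), carry-in 0) — take it. So S=3.
Step 2. [col 1: S + G ≡ F (mod 10)] G=7 is one option consistent with column 1 (S + G ≡ F (mod 10), carry-in 0) — take it. So G=7.
Step 3. [col 1: S + G ≡ F (mod 10)] column 1 reads S+G+carry(0)=F with S=3, G=7; with digits 3,7 already taken and all letters distinct, the only value for F is 0 ⇒ F=0.
Step 4. [col 2: T + K ≡ J (mod 10)] no forcing yet in column 2 (carry-in 1); T=5 is free and consistent — try it. So T=5.
Step 5. [W] the sum has 6 digits but both addends have 5; that extra leading digit W is the final carry, namely 1, so W=1.
Step 6. [col 2: T + K ≡ J (mod 10)] column 2 (T + K ≡ J (mod 10), carry-in 1) doesn't pin J yet; pick J=8 and continue, so J=8.
Step 7. [col 2: T + K ≡ J (mod 10)] in column 2 we have T+K≡J with carry-in 1; given T=5, J=8 and digits 0,1,3,5,7,8 already taken and all letters distinct, that pins K to 2 ⇒ K=2.
Step 8. [col 4: T + D ≡ W (mod 10)] from column 4 (T=5, W=1, carry-in 0, digits 0,1,2,3,5,7,8 already taken and all letters distinct): D must equal 6. So D=6.
Step 9. [col 5: Y + J ≡ S (mod 10)] column 5 reads Y+J+carry(1)=S with J=8, S=3; with digits 0,1,2,3,5,6,7,8 already taken and all letters distinct, the only value for Y is 4. So Y=4.

Answer: D=6, F=0, G=7, J=8, K=2, S=3, T=5, W=1, Y=4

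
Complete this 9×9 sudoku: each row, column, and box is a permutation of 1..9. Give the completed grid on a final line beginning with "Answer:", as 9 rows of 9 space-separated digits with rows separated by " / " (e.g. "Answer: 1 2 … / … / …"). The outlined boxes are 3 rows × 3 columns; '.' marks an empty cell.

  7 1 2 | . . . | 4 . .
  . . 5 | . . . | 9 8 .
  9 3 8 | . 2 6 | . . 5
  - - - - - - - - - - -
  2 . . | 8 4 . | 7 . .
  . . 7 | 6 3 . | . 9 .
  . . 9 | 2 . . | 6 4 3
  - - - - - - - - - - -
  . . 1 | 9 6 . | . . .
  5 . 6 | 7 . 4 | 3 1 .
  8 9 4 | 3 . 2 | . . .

Step 1. [r7c8∈{2,5,7}] col 8 places 2 nowhere but r7c8 ⇒ r7c8=2.
Step 2. [r9c7∈{5}] r9c7 is down to just 5, so r9c7=5.
Step 3. [r7c6∈{5,8}] 5 has one home in row 7: r7c6, so r7c6=5.
Step 4. [r5c6∈{1}] r5c6 is down to just 1. So r5c6=1.
Step 5. [r5c2∈{4,5,8}] row 5 places 5 nowhere but r5c2. So r5c2=5.
Step 6. [r2c9∈{1,2,6,7}] r2c9 is the only open cell in row 2 admitting 2. So r2c9=2.
Step 7. [r5c9∈{8}] r5c9 has the single candidate 8 ⇒ r5c9=8.
Step 8. [r1c5∈{5,8,9}] col 5 places 9 nowhere but r1c5, so r1c5=9.
Step 9. [r2c2∈{4,6}] across col 2, 4 lands solely at r2c2, so r2c2=4.
Step 10. [r1c9∈{6}] only 6 remains possible at r1c9, so r1c9=6.
Step 11. [r6c6∈{7}] r6c6 has the single candidate 7. So r6c6=7.
Step 12. [r9c9∈{7}] r9c9 is down to just 7 ⇒ r9c9=7.
Step 13. [r2c4∈{1}] r2c4 has the single candidate 1 ⇒ r2c4=1.
Step 14. [r1c6∈{3,8}] across row 1, 8 lands solely at r1c6 ⇒ r1c6=8.
Step 15. [r6c1∈{1}] r6c1 is down to just 1. So r6c1=1.
Step 16. [r8c9∈{9}] nothing but 9 survives at r8c9, so r8c9=9.
Step 17. [r1c8∈{3}] r1c8's peers cover all but 3, so r1c8=3.
Step 18. [r3c7∈{1}] r3c7 is down to just 1. So r3c7=1.
Step 19. [r8c2∈{2}] nothing but 2 survives at r8c2. So r8c2=2.
Step 20. [r2c5∈{7}] r2c5's peers cover all but 7 ⇒ r2c5=7.
Step 21. [r4c9∈{1}] r4c9's peers cover all but 1, so r4c9=1.
Step 22. [r4c8∈{5}] only 5 remains possible at r4c8. So r4c8=5.
Step 23. [r4c2∈{6}] r4c2 is down to just 6. So r4c2=6.
Step 24. [r7c2∈{7}] r7c2 has the single candidate 7. So r7c2=7.
Step 25. [r9c5∈{1}] nothing but 1 survives at r9c5 ⇒ r9c5=1.
Step 26. [r1c4∈{5}] only 5 remains possible at r1c4, so r1c4=5.
Step 27. [r9c8∈{6}] only 6 remains possible at r9c8 ⇒ r9c8=6.
Step 28. [r7c7∈{8}] only 8 remains possible at r7c7, so r7c7=8.
Step 29. [r7c9∈{4}] only 4 remains possible at r7c9. So r7c9=4.
Step 30. [r5c1∈{4}] only 4 remains possible at r5c1, so r5c1=4.
Step 31. [r8c5∈{8}] only 8 remains possible at r8c5 ⇒ r8c5=8.
Step 32. [r4c3∈{3}] r4c3 is down to just 3. So r4c3=3.
Step 33. [r7c1∈{3}] only 3 remains possible at r7c1 ⇒ r7c1=3.
Step 34. [r6c5∈{5}] r6c5's peers cover all but 5, so r6c5=5.
Step 35. [r3c4∈{4}] nothing but 4 survives at r3c4. So r3c4=4.
Step 36. [r2c1∈{6}] r2c1 has the single candidate 6. So r2c1=6.
Step 37. [r6c2∈{8}] r6c2 has the single candidate 8 ⇒ r6c2=8.
Step 38. [r4c6∈{9}] nothing but 9 survives at r4c6 ⇒ r4c6=9.
Step 39. [r3c8∈{7}] only 7 remains possible at r3c8. So r3c8=7.
Step 40. [r5c7∈{2}] r5c7's peers cover all but 2. So r5c7=2.
Step 41. [r2c6∈{3}] nothing but 3 survives at r2c6, so r2c6=3.

Answer: 7 1 2 5 9 8 4 3 6 / 6 4 5 1 7 3 9 8 2 / 9 3 8 4 2 6 1 7 5 / 2 6 3 8 4 9 7 5 1 / 4 5 7 6 3 1 2 9 8 / 1 8 9 2 5 7 6 4 3 / 3 7 1 9 6 5 8 2 4 / 5 2 6 7 8 4 3 1 9 / 8 9 4 3 1 2 5 6 7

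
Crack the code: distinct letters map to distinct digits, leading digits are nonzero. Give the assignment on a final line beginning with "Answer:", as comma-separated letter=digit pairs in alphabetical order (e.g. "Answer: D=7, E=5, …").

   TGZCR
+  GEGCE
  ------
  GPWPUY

Step 1. [col 1: R + E ≡ Y (mod 10)] no forcing yet in column 1 (carry-in 0); Y=7 is free and consistent — try it ⇒ Y=7.
Step 2. [col 1: R + E ≡ Y (mod 10)] column 1 (R + E ≡ Y (mod 10), carry-in 0) doesn't pin R yet; pick R=4 and continue. So R=4.
Step 3. [G] G is the leading digit of a 6-digit sum of two 5-digit numbers; the final carry is exactly 1 ⇒ G=1.
Step 4. [col 1: R + E ≡ Y (mod 10)] column 1: given R=4, Y=7, carry-in 0, and digits 1,4,7 already taken and all letters distinct, R+E≡Y (mod 10) forces E=3. So E=3.
Step 5. [col 2: C + C ≡ U (mod 10)] several values work for C in column 2 (C + C ≡ U (mod 10), carry-in 0); try C=6, so C=6.
Step 6. [col 2: C + C ≡ U (mod 10)] in column 2 we have C+C≡U with carry-in 0; given C=6 and digits 1,3,4,6,7 already taken and all letters distinct, that pins U to 2, so U=2.
Step 7. [col 3: Z + G ≡ P (mod 10)] in column 3 we have Z+G≡P with carry-in 1; given G=1 and digits 1,2,3,4,6,7 already taken and all letters distinct, that pins P to 0 ⇒ P=0.
Step 8. [col 3: Z + G ≡ P (mod 10)] column 3: given G=1, P=0, carry-in 1, and digits 0,1,2,3,4,6,7 already taken and all letters distinct, Z+G≡P (mod 10) forces Z=8, so Z=8.
Step 9. [col 4: G + E ≡ W (mod 10)] from column 4 (G=1, E=3, carry-in 1, digits 0,1,2,3,4,6,7,8 already taken and all letters distinct): W must equal 5 ⇒ W=5.
Step 10. [col 5: T + G ≡ P (mod 10)] column 5 reads T+G+carry(0)=P with G=1, P=0; with digits 0,1,2,3,4,5,6,7,8 already taken and all letters distinct, the only value for T is 9, so T=9.

Answer: C=6, E=3, G=1, P=0, R=4, T=9, U=2, W=5, Y=7, Z=8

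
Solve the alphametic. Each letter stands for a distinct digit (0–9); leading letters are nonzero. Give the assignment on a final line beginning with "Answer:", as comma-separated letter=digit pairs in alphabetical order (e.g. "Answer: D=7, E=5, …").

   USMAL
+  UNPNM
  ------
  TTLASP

Step 1. [col 1: L + M ≡ P (mod 10)] no forcing yet in column 1 (carry-in 0); M=8 is free and consistent — try it ⇒ M=8.
Step 2. [col 1: L + M ≡ P (mod 10)] several values work for P in column 1 (L + M ≡ P (mod 10), carry-in 0); try P=2. So P=2.
Step 3. [col 1: L + M ≡ P (mod 10)] in column 1 we have L+M≡P with carry-in 0; given M=8, P=2 and digits 2,8 already taken and all letters distinct, that pins L to 4 ⇒ L=4.
Step 4. [col 2: A + N ≡ S (mod 10)] no forcing yet in column 2 (carry-in 1); S=7 is free and consistent — try it. So S=7.
Step 5. [col 2: A + N ≡ S (mod 10)] column 2 (A + N ≡ S (mod 10), carry-in 1) doesn't pin N yet; pick N=6 and continue, so N=6.
Step 6. [T] adding two 5-digit numbers gives at most 5+1 digits, and here it does — T is that final carry and must be 1. So T=1.
Step 7. [col 2: A + N ≡ S (mod 10)] in column 2 we have A+N≡S with carry-in 1; given N=6, S=7 and digits 1,2,4,6,7,8 already taken and all letters distinct, that pins A to 0 ⇒ A=0.
Step 8. [col 5: U + U ≡ T (mod 10)] in column 5 we have U+U≡T with carry-in 1; given T=1 and digits 0,1,2,4,6,7,8 already taken and all letters distinct, that pins U to 5. So U=5.

Answer: A=0, L=4, M=8, N=6, P=2, S=7, T=1, U=5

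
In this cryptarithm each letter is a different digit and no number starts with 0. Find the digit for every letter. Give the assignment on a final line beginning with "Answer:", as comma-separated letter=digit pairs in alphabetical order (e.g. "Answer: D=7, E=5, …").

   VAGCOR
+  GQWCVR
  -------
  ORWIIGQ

Step 1. [O] O is the leading digit of a 7-digit sum of two 6-digit numbers; the final carry is exactly 1, so O=1.
Step 2. [col 1: R + R ≡ Q (mod 10)] R=4 is one option consistent with column 1 (R + R ≡ Q (mod 10), carry-in 0) — take it ⇒ R=4.
Step 3. [col 1: R + R ≡ Q (mod 10)] in column 1 we have R+R≡Q with carry-in 0; given R=4 and digits 1,4 already taken and all letters distinct, that pins Q to 8. So Q=8.
Step 4. [col 2: O + V ≡ G (mod 10)] column 2 (O + V ≡ G (mod 10), carry-in 0) doesn't pin G yet; pick G=7 and continue, so G=7.
Step 5. [col 2: O + V ≡ G (mod 10)] column 2 reads O+V+carry(0)=G with O=1, G=7; with digits 1,4,7,8 already taken and all letters distinct, the only value for V is 6, so V=6.
Step 6. [col 3: C + C ≡ I (mod 10)] in column 3 we have C+C≡I with carry-in 0; given nothing yet and digits 1,4,6,7,8 already taken and all letters distinct, that pins I to 0. So I=0.
Step 7. [col 3: C + C ≡ I (mod 10)] from column 3 (I=0, carry-in 0, digits 0,1,4,6,7,8 already taken and all letters distinct): C must equal 5. So C=5.
Step 8. [col 4: G + W ≡ I (mod 10)] from column 4 (G=7, I=0, carry-in 1, digits 0,1,4,5,6,7,8 already taken and all letters distinct): W must equal 2 ⇒ W=2.
Step 9. [col 5: A + Q ≡ W (mod 10)] in column 5 we have A+Q≡W with carry-in 1; given Q=8, W=2 and digits 0,1,2,4,5,6,7,8 already taken and all letters distinct, that pins A to 3. So A=3.

Answer: A=3, C=5, G=7, I=0, O=1, Q=8, R=4, V=6, W=2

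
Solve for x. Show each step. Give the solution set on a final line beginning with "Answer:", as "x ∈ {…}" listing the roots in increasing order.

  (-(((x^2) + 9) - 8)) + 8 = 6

Step 1. [(-(((x^2) + 9) - 8)) + 8 = 6] peel the +8: subtract 8 from each side. So sub: -(((x^2) + 9) - 8) = -2.
Step 2. [-(((x^2) + 9) - 8) = -2] LHS negated; negate both sides ⇒ neg: ((x^2) + 9) - 8 = 2.
Step 3. [((x^2) + 9) - 8 = 2] add 8: x sits inside (… - 8). So sub: (x^2) + 9 = 10.
Step 4. [(x^2) + 9 = 10] the outer +9 inverts by subtracting 9, so sub: x^2 = 1.
Step 5. [x^2 = 1] √ both sides: 1 ≥ 0 gives two branches, so sqrt: x = 1 or -1.

Answer: x ∈ {-1, 1}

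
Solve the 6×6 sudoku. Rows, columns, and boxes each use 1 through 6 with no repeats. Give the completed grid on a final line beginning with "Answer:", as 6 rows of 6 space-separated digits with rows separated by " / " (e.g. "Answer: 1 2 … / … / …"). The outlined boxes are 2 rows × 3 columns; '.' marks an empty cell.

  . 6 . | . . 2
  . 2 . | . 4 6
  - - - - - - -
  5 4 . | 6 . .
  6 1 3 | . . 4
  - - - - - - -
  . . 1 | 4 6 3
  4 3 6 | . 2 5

Step 1. [r6c4∈{1}] r6c4 is down to just 1. So r6c4=1.
Step 2. [r1c5∈{1,3,5}] in box 2, 1 fits only at r1c5, so r1c5=1.
Step 3. [r1c1∈{3}] only 3 remains possible at r1c1. So r1c1=3.
Step 4. [r1c4∈{5}] nothing but 5 survives at r1c4. So r1c4=5.
Step 5. [r5c1∈{2}] r5c1 is down to just 2. So r5c1=2.
Step 6. [r4c5∈{5}] r4c5's peers cover all but 5 ⇒ r4c5=5.
Step 7. [r2c3∈{5}] r2c3 has the single candidate 5. So r2c3=5.
Step 8. [r3c3∈{2}] r3c3 is down to just 2 ⇒ r3c3=2.
Step 9. [r5c2∈{5}] r5c2 is down to just 5 ⇒ r5c2=5.
Step 10. [r4c4∈{2}] r4c4 has the single candidate 2 ⇒ r4c4=2.
Step 11. [r1c3∈{4}] r1c3 is down to just 4 ⇒ r1c3=4.
Step 12. [r3c6∈{1}] r3c6 is down to just 1 ⇒ r3c6=1.
Step 13. [r2c4∈{3}] r2c4 is down to just 3. So r2c4=3.
Step 14. [r2c1∈{1}] r2c1's peers cover all but 1 ⇒ r2c1=1.
Step 15. [r3c5∈{3}] nothing but 3 survives at r3c5, so r3c5=3.

Answer: 3 6 4 5 1 2 / 1 2 5 3 4 6 / 5 4 2 6 3 1 / 6 1 3 2 5 4 / 2 5 1 4 6 3 / 4 3 6 1 2 5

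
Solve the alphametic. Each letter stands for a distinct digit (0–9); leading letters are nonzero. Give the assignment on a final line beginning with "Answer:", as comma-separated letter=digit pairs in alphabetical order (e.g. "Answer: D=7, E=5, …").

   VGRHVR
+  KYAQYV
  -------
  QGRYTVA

Step 1. [col 1: R + V ≡ A (mod 10)] column 1 (R + V ≡ A (mod 10), carry-in 0) doesn't pin A yet; pick A=7 and continue. So A=7.
Step 2. [col 1: R + V ≡ A (mod 10)] column 1 (R + V ≡ A (mod 10), carry-in 0) doesn't pin V yet; pick V=4 and continue. So V=4.
Step 3. [Q] the sum has 7 digits but both addends have 6; that extra leading digit Q is the final carry, namely 1, so Q=1.
Step 4. [col 1: R + V ≡ A (mod 10)] column 1 reads R+V+carry(0)=A with V=4, A=7; with digits 1,4,7 already taken and all letters distinct, the only value for R is 3, so R=3.
Step 5. [col 2: V + Y ≡ V (mod 10)] in column 2 we have V+Y≡V with carry-in 0; given V=4 and digits 1,3,4,7 already taken and all letters distinct, that pins Y to 0 ⇒ Y=0.
Step 6. [col 3: H + Q ≡ T (mod 10)] several values work for H in column 3 (H + Q ≡ T (mod 10), carry-in 0); try H=5 ⇒ H=5.
Step 7. [col 3: H + Q ≡ T (mod 10)] from column 3 (H=5, Q=1, carry-in 0, digits 0,1,3,4,5,7 already taken and all letters distinct): T must equal 6. So T=6.
Step 8. [col 5: G + Y ≡ R (mod 10)] in column 5 we have G+Y≡R with carry-in 1; given Y=0, R=3 and digits 0,1,3,4,5,6,7 already taken and all letters distinct, that pins G to 2 ⇒ G=2.
Step 9. [col 6: V + K ≡ G (mod 10)] from column 6 (V=4, G=2, carry-in 0, digits 0,1,2,3,4,5,6,7 already taken and all letters distinct): K must equal 8 ⇒ K=8.

Answer: A=7, G=2, H=5, K=8, Q=1, R=3, T=6, V=4, Y=0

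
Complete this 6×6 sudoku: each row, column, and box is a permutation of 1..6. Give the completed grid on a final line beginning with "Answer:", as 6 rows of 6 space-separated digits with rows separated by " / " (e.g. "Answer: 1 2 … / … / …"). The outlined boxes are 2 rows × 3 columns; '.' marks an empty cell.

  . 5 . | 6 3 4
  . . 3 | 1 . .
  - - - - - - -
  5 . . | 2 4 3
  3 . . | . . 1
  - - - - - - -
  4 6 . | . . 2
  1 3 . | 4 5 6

Step 1. [r1c1∈{2}] nothing but 2 survives at r1c1 ⇒ r1c1=2.
Step 2. [r4c3∈{2,4,6}] col 3 places 4 nowhere but r4c3 ⇒ r4c3=4.
Step 3. [r1c3∈{1}] only 1 remains possible at r1c3, so r1c3=1.
Step 4. [r2c1∈{6}] r2c1 is down to just 6, so r2c1=6.
Step 5. [r4c5∈{6}] nothing but 6 survives at r4c5 ⇒ r4c5=6.
Step 6. [r2c5∈{2}] r2c5 has the single candidate 2 ⇒ r2c5=2.
Step 7. [r5c3∈{5}] nothing but 5 survives at r5c3, so r5c3=5.
Step 8. [r5c4∈{3}] r5c4 is down to just 3 ⇒ r5c4=3.
Step 9. [r2c6∈{5}] r2c6 is down to just 5, so r2c6=5.
Step 10. [r4c4∈{5}] r4c4 has the single candidate 5, so r4c4=5.
Step 11. [r3c2∈{1}] r3c2's peers cover all but 1. So r3c2=1.
Step 12. [r5c5∈{1}] only 1 remains possible at r5c5. So r5c5=1.
Step 13. [r6c3∈{2}] r6c3 has the single candidate 2. So r6c3=2.
Step 14. [r2c2∈{4}] r2c2 has the single candidate 4. So r2c2=4.
Step 15. [r3c3∈{6}] only 6 remains possible at r3c3, so r3c3=6.
Step 16. [r4c2∈{2}] r4c2 has the single candidate 2, so r4c2=2.

Answer: 2 5 1 6 3 4 / 6 4 3 1 2 5 / 5 1 6 2 4 3 / 3 2 4 5 6 1 / 4 6 5 3 1 2 / 1 3 2 4 5 6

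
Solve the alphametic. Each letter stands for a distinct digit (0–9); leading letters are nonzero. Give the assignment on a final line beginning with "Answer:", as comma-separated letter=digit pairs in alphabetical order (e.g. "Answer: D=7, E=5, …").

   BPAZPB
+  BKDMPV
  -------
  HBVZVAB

Step 1. [col 1: B + V ≡ B (mod 10)] from column 1 (nothing yet, carry-in 0, all letters distinct, none taken yet): V must equal 0, so V=0.
Step 2. [col 1: B + V ≡ B (mod 10)] no forcing yet in column 1 (carry-in 0); B=9 is free and consistent — try it ⇒ B=9.
Step 3. [col 2: P + P ≡ A (mod 10)] column 2 (P + P ≡ A (mod 10), carry-in 0) doesn't pin P yet; pick P=7 and continue, so P=7.
Step 4. [col 2: P + P ≡ A (mod 10)] column 2: given P=7, carry-in 0, and digits 0,7,9 already taken and all letters distinct, P+P≡A (mod 10) forces A=4. So A=4.
Step 5. [col 3: Z + M ≡ V (mod 10)] column 3 (Z + M ≡ V (mod 10), carry-in 1) doesn't pin Z yet; pick Z=3 and continue. So Z=3.
Step 6. [col 3: Z + M ≡ V (mod 10)] column 3 reads Z+M+carry(1)=V with Z=3, V=0; with digits 0,3,4,7,9 already taken and all letters distinct, the only value for M is 6 ⇒ M=6.
Step 7. [col 4: A + D ≡ Z (mod 10)] column 4: given A=4, Z=3, carry-in 1, and digits 0,3,4,6,7,9 already taken and all letters distinct, A+D≡Z (mod 10) forces D=8, so D=8.
Step 8. [H] H is the leading digit of a 7-digit sum of two 6-digit numbers; the final carry is exactly 1, so H=1.
Step 9. [col 5: P + K ≡ V (mod 10)] column 5 reads P+K+carry(1)=V with P=7, V=0; with digits 0,1,3,4,6,7,8,9 already taken and all letters distinct, the only value for K is 2 ⇒ K=2.

Answer: A=4, B=9, D=8, H=1, K=2, M=6, P=7, V=0, Z=3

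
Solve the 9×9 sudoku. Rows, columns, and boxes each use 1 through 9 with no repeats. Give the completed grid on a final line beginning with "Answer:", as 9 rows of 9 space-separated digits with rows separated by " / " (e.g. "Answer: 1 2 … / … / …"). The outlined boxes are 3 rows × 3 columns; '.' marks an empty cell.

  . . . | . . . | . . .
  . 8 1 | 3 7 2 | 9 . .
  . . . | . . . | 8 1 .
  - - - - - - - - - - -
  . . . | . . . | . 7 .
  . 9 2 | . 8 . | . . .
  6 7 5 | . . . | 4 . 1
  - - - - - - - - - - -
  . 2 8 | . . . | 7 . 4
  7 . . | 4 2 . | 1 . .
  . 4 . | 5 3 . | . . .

Step 1. [r6c5∈{9}] r6c5 has the single candidate 9 ⇒ r6c5=9.
Step 2. [r4c9∈{2,3,5,6,8,9}] across row 4, 9 lands solely at r4c9. So r4c9=9.
Step 3. [r4c2∈{1,3}] r4c2 is the only open cell in col 2 admitting 1, so r4c2=1.
Step 4. [r9c6∈{1,6,7,8,9}] in row 9, 7 fits only at r9c6, so r9c6=7.
Step 5. [r8c6∈{6,8,9}] 8 has one home in box 8: r8c6. So r8c6=8.
Step 6. [r1c4∈{1,6,8,9}] row 1 places 8 nowhere but r1c4. So r1c4=8.
Step 7. [r9c9∈{2,6,8}] across col 9, 8 lands solely at r9c9, so r9c9=8.
Step 8. [r6c6∈{3}] r6c6's peers cover all but 3, so r6c6=3.
Step 9. [r6c4∈{2}] r6c4 has the single candidate 2, so r6c4=2.
Step 10. [r4c4∈{6}] only 6 remains possible at r4c4, so r4c4=6.
Step 11. [r3c4∈{9}] r3c4 is down to just 9. So r3c4=9.
Step 12. [r4c7∈{2,3,5}] across row 4, 2 lands solely at r4c7. So r4c7=2.
Step 13. [r9c7∈{6}] nothing but 6 survives at r9c7 ⇒ r9c7=6.
Step 14. [r9c3∈{9}] nothing but 9 survives at r9c3. So r9c3=9.
Step 15. [r1c1∈{2,3,4,5,9}] row 1 places 9 nowhere but r1c1 ⇒ r1c1=9.
Step 16. [r7c4∈{1}] r7c4's peers cover all but 1. So r7c4=1.
Step 17. [r1c5∈{1,4,5,6}] col 5 places 1 nowhere but r1c5 ⇒ r1c5=1.
Step 18. [r3c1∈{2,3,4,5}] col 1 places 2 nowhere but r3c1 ⇒ r3c1=2.
Step 19. [r1c9∈{2,3,5,6,7}] col 9 places 2 nowhere but r1c9. So r1c9=2.
Step 20. [r3c9∈{3,5,6,7}] in col 9, 7 fits only at r3c9, so r3c9=7.
Step 21. [r1c3∈{3,4,6,7}] in row 1, 7 fits only at r1c3 ⇒ r1c3=7.
Step 22. [r8c8∈{3,5,9}] across row 8, 9 lands solely at r8c8, so r8c8=9.
Step 23. [r7c5∈{6}] r7c5's peers cover all but 6. So r7c5=6.
Step 24. [r5c6∈{1,4,5}] row 5 places 1 nowhere but r5c6. So r5c6=1.
Step 25. [r5c1∈{3,4}] r5c1 is the only open cell in row 5 admitting 4, so r5c1=4.
Step 26. [r2c1∈{5}] r2c1 is down to just 5 ⇒ r2c1=5.
Step 27. [r7c1∈{3}] nothing but 3 survives at r7c1. So r7c1=3.
Step 28. [r3c3∈{3,4,6}] 4 has one home in col 3: r3c3, so r3c3=4.
Step 29. [r1c6∈{4,5,6}] r1c6 is the only open cell in box 2 admitting 4, so r1c6=4.
Step 30. [r2c9∈{6}] only 6 remains possible at r2c9. So r2c9=6.
Step 31. [r1c2∈{3,6}] 6 has one home in row 1: r1c2. So r1c2=6.
Step 32. [r7c8∈{5}] r7c8 has the single candidate 5, so r7c8=5.
Step 33. [r3c5∈{5}] r3c5 is down to just 5 ⇒ r3c5=5.
Step 34. [r1c7∈{3,5}] 5 has one home in row 1: r1c7. So r1c7=5.
Step 35. [r5c7∈{3}] r5c7 has the single candidate 3. So r5c7=3.
Step 36. [r5c4∈{7}] r5c4's peers cover all but 7 ⇒ r5c4=7.
Step 37. [r3c2∈{3}] nothing but 3 survives at r3c2, so r3c2=3.
Step 38. [r2c8∈{4}] only 4 remains possible at r2c8. So r2c8=4.
Step 39. [r8c2∈{5}] r8c2 has the single candidate 5 ⇒ r8c2=5.
Step 40. [r4c6∈{5}] r4c6 is down to just 5 ⇒ r4c6=5.
Step 41. [r8c9∈{3}] nothing but 3 survives at r8c9, so r8c9=3.
Step 42. [r6c8∈{8}] r6c8 is down to just 8, so r6c8=8.
Step 43. [r8c3∈{6}] only 6 remains possible at r8c3, so r8c3=6.
Step 44. [r9c8∈{2}] nothing but 2 survives at r9c8 ⇒ r9c8=2.
Step 45. [r7c6∈{9}] r7c6's peers cover all but 9. So r7c6=9.
Step 46. [r4c5∈{4}] r4c5's peers cover all but 4. So r4c5=4.
Step 47. [r4c1∈{8}] r4c1 is down to just 8, so r4c1=8.
Step 48. [r3c6∈{6}] only 6 remains possible at r3c6, so r3c6=6.
Step 49. [r4c3∈{3}] r4c3 has the single candidate 3 ⇒ r4c3=3.
Step 50. [r5c8∈{6}] r5c8 has the single candidate 6 ⇒ r5c8=6.
Step 51. [r9c1∈{1}] r9c1 has the single candidate 1. So r9c1=1.
Step 52. [r1c8∈{3}] r1c8 is down to just 3. So r1c8=3.
Step 53. [r5c9∈{5}] r5c9's peers cover all but 5 ⇒ r5c9=5.

Answer: 9 6 7 8 1 4 5 3 2 / 5 8 1 3 7 2 9 4 6 / 2 3 4 9 5 6 8 1 7 / 8 1 3 6 4 5 2 7 9 / 4 9 2 7 8 1 3 6 5 / 6 7 5 2 9 3 4 8 1 / 3 2 8 1 6 9 7 5 4 / 7 5 6 4 2 8 1 9 3 / 1 4 9 5 3 7 6 2 8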